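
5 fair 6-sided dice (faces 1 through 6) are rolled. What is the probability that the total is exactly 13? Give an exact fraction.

There are 6^5 = 7776 equally likely outcomes.
The number of ordered 5-tuples from {1,…,6} summing to 13 is 420.
P(sum = 13) = 420/7776 = 35/648.

35/648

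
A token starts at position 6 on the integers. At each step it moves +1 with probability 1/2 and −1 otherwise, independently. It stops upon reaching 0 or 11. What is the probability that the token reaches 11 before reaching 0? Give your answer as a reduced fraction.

With a fair step, P(i) = ½P(i−1) + ½P(i+1) with P(0)=0, P(11)=1 has the linear solution P(i) = i/11.
P(6) = 6/11.

6/11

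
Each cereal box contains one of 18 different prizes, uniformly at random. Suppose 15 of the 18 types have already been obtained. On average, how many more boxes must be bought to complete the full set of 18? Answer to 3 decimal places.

33.000

Starting from 15 distinct types, each trial gives a new one with probability (18−i)/18 when i types are held, so the wait for the next new type is 18/(18−i).
E = 18/3 + 18/2 + 18/1 = 33 ≈ 33.000.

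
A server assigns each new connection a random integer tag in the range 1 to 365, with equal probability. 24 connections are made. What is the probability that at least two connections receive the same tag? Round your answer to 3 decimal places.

It's easier to compute the probability that all 24 are distinct.
P(all distinct) = 365/365 · 364/365 · ··· · 342/365 ≈ 0.462.
So the probability of at least one match is 1 − 0.462 = 0.538.

0.538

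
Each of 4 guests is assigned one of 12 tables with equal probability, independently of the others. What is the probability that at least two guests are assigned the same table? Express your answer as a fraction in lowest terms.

It's easier to compute the probability that all 4 are distinct.
P(all distinct) = 12/12 · 11/12 · ··· · 9/12 = 55/96.
So the probability of at least one match is 1 − 55/96 = 41/96.

41/96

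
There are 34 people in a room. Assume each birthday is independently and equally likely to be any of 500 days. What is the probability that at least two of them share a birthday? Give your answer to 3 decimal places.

It's easier to compute the probability that all 34 are distinct.
P(all distinct) = 500/500 · 499/500 · ··· · 467/500 ≈ 0.317.
So the probability of at least one match is 1 − 0.317 = 0.683.

0.683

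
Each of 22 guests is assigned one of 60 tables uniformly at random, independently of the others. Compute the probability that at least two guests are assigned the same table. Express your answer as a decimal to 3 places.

It's easier to compute the probability that all 22 are distinct.
P(all distinct) = 60/60 · 59/60 · ··· · 39/60 ≈ 0.012.
So the probability of at least one match is 1 − 0.012 = 0.988.

0.988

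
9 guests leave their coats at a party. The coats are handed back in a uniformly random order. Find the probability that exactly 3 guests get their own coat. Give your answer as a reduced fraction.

Choose which 3 of the 9 are fixed: C(9,3) = 84 ways.
The remaining 6 must have no fixed point: D(6) = 265.
P = 84·265/362880 = 53/864.

53/864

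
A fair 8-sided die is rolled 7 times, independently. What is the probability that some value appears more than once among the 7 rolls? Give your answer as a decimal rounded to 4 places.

0.9808

P(all 7 different) = 8/8 · 7/8 · ··· · 2/8 ≈ 0.0192.
P(at least two equal) = 1 − 0.0192 = 0.9808.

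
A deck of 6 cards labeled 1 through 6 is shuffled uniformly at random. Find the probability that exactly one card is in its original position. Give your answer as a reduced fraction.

Choose which one is fixed: C(6,1) = 6 ways.
The remaining 5 must have no fixed point: D(5) = 44.
P = 6·44/720 = 11/30.

11/30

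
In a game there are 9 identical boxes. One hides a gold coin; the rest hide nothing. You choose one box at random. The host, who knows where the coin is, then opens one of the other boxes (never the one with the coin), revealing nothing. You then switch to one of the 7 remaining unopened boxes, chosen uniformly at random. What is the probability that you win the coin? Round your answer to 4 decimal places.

Your original box holds the coin with probability 1/9, so the other 8 collectively hold it with probability 8/9.
The host can always find an empty box to open, so this doesn't change that 8/9; it is now spread over the 7 remaining unopened boxes.
P(win by switching) = (8/9) · (1/7) = 8/63 ≈ 0.1270.

0.1270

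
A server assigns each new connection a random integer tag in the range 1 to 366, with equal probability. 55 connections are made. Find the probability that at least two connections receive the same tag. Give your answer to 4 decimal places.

0.9861

It's easier to compute the probability that all 55 are distinct.
P(all distinct) = 366/366 · 365/366 · ··· · 312/366 ≈ 0.0139.
So the probability of at least one match is 1 − 0.0139 = 0.9861.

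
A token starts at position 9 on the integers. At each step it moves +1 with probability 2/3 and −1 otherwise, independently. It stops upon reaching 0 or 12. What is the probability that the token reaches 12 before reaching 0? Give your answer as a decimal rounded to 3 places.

Let r = q/p = (1/3)/(2/3) = 1/2. The recurrence P(i) = p·P(i+1) + q·P(i−1) with P(0)=0, P(12)=1 gives P(i) = (1 − r^i)/(1 − r^12).
P(9) = (1 − (1/2)^9) / (1 − (1/2)^12) = 584/585 ≈ 0.998.

0.998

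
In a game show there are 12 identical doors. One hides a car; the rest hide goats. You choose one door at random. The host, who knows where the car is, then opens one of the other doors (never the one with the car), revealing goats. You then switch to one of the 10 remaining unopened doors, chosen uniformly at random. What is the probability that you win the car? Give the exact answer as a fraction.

11/120

Your original door holds the car with probability 1/12, so the other 11 collectively hold it with probability 11/12.
The host can always find an empty door to open, so this doesn't change that 11/12; it is now spread over the 10 remaining unopened doors.
P(win by switching) = (11/12) · (1/10) = 11/120.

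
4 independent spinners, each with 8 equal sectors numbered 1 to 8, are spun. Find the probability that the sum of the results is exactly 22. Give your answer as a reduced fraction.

123/2048

There are 8^4 = 4096 equally likely outcomes.
The number of ordered 4-tuples from {1,…,8} summing to 22 is 246.
P(sum = 22) = 246/4096 = 123/2048.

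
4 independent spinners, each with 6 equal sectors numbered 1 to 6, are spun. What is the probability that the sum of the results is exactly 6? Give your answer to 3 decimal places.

There are 6^4 = 1296 equally likely outcomes.
The number of ordered 4-tuples from {1,…,6} summing to 6 is 10.
P(sum = 6) = 10/1296 = 5/648 ≈ 0.008.

0.008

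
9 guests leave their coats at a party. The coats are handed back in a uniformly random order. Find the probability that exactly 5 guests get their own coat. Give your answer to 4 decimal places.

0.0031

Choose which 5 of the 9 are fixed: C(9,5) = 126 ways.
The remaining 4 must have no fixed point: D(4) = 9.
P = 126·9/362880 = 1/320 ≈ 0.0031.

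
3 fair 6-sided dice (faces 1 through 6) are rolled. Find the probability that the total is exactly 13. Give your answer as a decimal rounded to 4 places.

0.0972

There are 6^3 = 216 equally likely outcomes.
The number of ordered 3-tuples from {1,…,6} summing to 13 is 21.
P(sum = 13) = 21/216 = 7/72 ≈ 0.0972.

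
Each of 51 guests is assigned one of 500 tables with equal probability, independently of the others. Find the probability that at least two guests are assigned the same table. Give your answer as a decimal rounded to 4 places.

0.9287

It's easier to compute the probability that all 51 are distinct.
P(all distinct) = 500/500 · 499/500 · ··· · 450/500 ≈ 0.0713.
So the probability of at least one match is 1 − 0.0713 = 0.9287.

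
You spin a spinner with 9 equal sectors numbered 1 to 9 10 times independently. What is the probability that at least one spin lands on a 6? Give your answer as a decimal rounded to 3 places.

0.692

P(no spin lands on a 6) = (8/9)^10 ≈ 0.308.
P(at least one) = 1 − 0.308 = 0.692.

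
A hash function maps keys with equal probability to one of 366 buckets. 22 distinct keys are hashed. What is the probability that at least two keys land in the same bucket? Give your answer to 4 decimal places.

It's easier to compute the probability that all 22 are distinct.
P(all distinct) = 366/366 · 365/366 · ··· · 345/366 ≈ 0.5252.
So the probability of at least one match is 1 − 0.5252 = 0.4748.

0.4748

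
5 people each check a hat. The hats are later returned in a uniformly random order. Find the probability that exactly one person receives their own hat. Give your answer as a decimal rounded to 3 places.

0.375

Choose which one is fixed: C(5,1) = 5 ways.
The remaining 4 must have no fixed point: D(4) = 9.
P = 5·9/120 = 3/8 ≈ 0.375.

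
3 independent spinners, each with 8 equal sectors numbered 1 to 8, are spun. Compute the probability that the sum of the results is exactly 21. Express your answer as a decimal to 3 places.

There are 8^3 = 512 equally likely outcomes.
The number of ordered 3-tuples from {1,…,8} summing to 21 is 10.
P(sum = 21) = 10/512 = 5/256 ≈ 0.020.

0.020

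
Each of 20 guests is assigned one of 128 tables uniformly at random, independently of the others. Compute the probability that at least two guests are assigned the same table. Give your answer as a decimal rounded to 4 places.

0.7911

It's easier to compute the probability that all 20 are distinct.
P(all distinct) = 128/128 · 127/128 · ··· · 109/128 ≈ 0.2089.
So the probability of at least one match is 1 − 0.2089 = 0.7911.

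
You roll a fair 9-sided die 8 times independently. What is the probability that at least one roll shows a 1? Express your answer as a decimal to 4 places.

0.6103

P(no roll shows a 1) = (8/9)^8 ≈ 0.3897.
P(at least one) = 1 − 0.3897 = 0.6103.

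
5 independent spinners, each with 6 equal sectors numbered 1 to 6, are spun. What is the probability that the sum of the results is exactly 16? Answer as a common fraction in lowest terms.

There are 6^5 = 7776 equally likely outcomes.
The number of ordered 5-tuples from {1,…,6} summing to 16 is 735.
P(sum = 16) = 735/7776 = 245/2592.

245/2592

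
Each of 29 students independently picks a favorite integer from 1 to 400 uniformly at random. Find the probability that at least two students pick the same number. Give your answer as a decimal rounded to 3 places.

It's easier to compute the probability that all 29 are distinct.
P(all distinct) = 400/400 · 399/400 · ··· · 372/400 ≈ 0.353.
So the probability of at least one match is 1 − 0.353 = 0.647.

0.647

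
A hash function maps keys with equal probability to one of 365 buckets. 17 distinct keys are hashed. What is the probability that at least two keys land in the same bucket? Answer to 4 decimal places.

0.3150

It's easier to compute the probability that all 17 are distinct.
P(all distinct) = 365/365 · 364/365 · ··· · 349/365 ≈ 0.6850.
So the probability of at least one match is 1 − 0.6850 = 0.3150.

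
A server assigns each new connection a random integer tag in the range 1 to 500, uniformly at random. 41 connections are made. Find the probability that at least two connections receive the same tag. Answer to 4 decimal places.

It's easier to compute the probability that all 41 are distinct.
P(all distinct) = 500/500 · 499/500 · ··· · 460/500 ≈ 0.1852.
So the probability of at least one match is 1 − 0.1852 = 0.8148.

0.8148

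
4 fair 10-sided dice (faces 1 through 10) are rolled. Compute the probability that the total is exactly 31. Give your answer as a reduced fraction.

11/500

There are 10^4 = 10000 equally likely outcomes.
The number of ordered 4-tuples from {1,…,10} summing to 31 is 220.
P(sum = 31) = 220/10000 = 11/500.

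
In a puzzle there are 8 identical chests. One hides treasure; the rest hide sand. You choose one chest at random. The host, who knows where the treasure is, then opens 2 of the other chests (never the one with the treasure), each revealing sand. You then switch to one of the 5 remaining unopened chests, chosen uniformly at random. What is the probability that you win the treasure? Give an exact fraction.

7/40

Your original chest holds the treasure with probability 1/8, so the other 7 collectively hold it with probability 7/8.
The host can always find 2 empty chests to open, so the reveals don't change that 7/8; it is now spread over the 5 remaining unopened chests.
P(win by switching) = (7/8) · (1/5) = 7/40.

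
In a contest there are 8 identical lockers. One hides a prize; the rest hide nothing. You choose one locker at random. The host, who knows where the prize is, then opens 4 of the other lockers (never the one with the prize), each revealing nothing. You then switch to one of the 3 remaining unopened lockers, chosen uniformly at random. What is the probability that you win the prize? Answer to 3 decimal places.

0.292

Your original locker holds the prize with probability 1/8, so the other 7 collectively hold it with probability 7/8.
The host can always find 4 empty lockers to open, so the reveals don't change that 7/8; it is now spread over the 3 remaining unopened lockers.
P(win by switching) = (7/8) · (1/3) = 7/24 ≈ 0.292.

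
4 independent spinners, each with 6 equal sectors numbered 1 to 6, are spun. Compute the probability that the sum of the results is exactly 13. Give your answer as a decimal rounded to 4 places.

0.1080

There are 6^4 = 1296 equally likely outcomes.
The number of ordered 4-tuples from {1,…,6} summing to 13 is 140.
P(sum = 13) = 140/1296 = 35/324 ≈ 0.1080.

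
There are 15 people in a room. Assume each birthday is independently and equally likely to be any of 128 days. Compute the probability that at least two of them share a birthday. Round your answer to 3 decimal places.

0.574

It's easier to compute the probability that all 15 are distinct.
P(all distinct) = 128/128 · 127/128 · ··· · 114/128 ≈ 0.426.
So the probability of at least one match is 1 − 0.426 = 0.574.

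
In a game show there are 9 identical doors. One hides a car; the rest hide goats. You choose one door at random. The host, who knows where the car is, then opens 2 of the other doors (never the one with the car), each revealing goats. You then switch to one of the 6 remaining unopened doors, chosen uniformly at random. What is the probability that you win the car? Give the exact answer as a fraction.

4/27

Your original door holds the car with probability 1/9, so the other 8 collectively hold it with probability 8/9.
The host can always find 2 empty doors to open, so the reveals don't change that 8/9; it is now spread over the 6 remaining unopened doors.
P(win by switching) = (8/9) · (1/6) = 4/27.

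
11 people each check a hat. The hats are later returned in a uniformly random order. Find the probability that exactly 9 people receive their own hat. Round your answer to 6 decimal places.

Choose which 9 of the 11 are fixed: C(11,9) = 55 ways.
The remaining 2 must have no fixed point: D(2) = 1.
P = 55·1/39916800 = 1/725760 ≈ 0.000001.

0.000001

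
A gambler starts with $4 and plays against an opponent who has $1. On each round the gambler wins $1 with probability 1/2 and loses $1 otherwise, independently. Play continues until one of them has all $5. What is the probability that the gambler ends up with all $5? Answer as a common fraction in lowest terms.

With a fair step, P(i) = ½P(i−1) + ½P(i+1) with P(0)=0, P(5)=1 has the linear solution P(i) = i/5.
P(4) = 4/5.

4/5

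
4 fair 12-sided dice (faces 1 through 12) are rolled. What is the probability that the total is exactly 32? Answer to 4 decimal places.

There are 12^4 = 20736 equally likely outcomes.
The number of ordered 4-tuples from {1,…,12} summing to 32 is 829.
P(sum = 32) = 829/20736 ≈ 0.0400.

0.0400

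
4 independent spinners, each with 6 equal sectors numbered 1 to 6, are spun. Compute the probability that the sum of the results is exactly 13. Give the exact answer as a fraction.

35/324

There are 6^4 = 1296 equally likely outcomes.
The number of ordered 4-tuples from {1,…,6} summing to 13 is 140.
P(sum = 13) = 140/1296 = 35/324.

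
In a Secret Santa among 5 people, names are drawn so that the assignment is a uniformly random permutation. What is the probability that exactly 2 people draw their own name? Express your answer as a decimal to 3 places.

Choose which 2 of the 5 are fixed: C(5,2) = 10 ways.
The remaining 3 must have no fixed point: D(3) = 2.
P = 10·2/120 = 1/6 ≈ 0.167.

0.167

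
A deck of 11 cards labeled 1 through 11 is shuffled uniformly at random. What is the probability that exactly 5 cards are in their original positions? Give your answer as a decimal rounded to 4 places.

0.0031

Choose which 5 of the 11 are fixed: C(11,5) = 462 ways.
The remaining 6 must have no fixed point: D(6) = 265.
P = 462·265/39916800 = 53/17280 ≈ 0.0031.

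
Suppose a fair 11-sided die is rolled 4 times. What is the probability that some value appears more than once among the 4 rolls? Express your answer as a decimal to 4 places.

P(all 4 different) = 11/11 · 10/11 · ··· · 8/11 ≈ 0.5409.
P(at least two equal) = 1 − 0.5409 = 0.4591.

0.4591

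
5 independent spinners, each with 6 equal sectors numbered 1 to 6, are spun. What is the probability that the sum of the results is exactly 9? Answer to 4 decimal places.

There are 6^5 = 7776 equally likely outcomes.
The number of ordered 5-tuples from {1,…,6} summing to 9 is 70.
P(sum = 9) = 70/7776 = 35/3888 ≈ 0.0090.

0.0090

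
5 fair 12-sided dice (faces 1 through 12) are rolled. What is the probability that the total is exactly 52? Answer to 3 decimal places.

There are 12^5 = 248832 equally likely outcomes.
The number of ordered 5-tuples from {1,…,12} summing to 52 is 495.
P(sum = 52) = 495/248832 = 55/27648 ≈ 0.002.

0.002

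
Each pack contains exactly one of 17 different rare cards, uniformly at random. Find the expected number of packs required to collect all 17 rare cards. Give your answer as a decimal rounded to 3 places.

58.472

After i distinct types are collected, each trial gives a new one with probability (17−i)/17, so the expected wait for the next new type is 17/(17−i).
E = 17/17 + 17/16 + 17/15 + 17/14 + 17/13 + 17/12 + 17/11 + 17/10 + 17/9 + 17/8 + 17/7 + 17/6 + 17/5 + 17/4 + 17/3 + 17/2 + 17/1 = 42142223/720720 ≈ 58.472.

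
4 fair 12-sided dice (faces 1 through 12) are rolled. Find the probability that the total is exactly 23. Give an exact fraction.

265/5184

There are 12^4 = 20736 equally likely outcomes.
The number of ordered 4-tuples from {1,…,12} summing to 23 is 1060.
P(sum = 23) = 1060/20736 = 265/5184.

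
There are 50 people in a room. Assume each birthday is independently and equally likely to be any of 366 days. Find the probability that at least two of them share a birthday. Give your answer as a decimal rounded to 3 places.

It's easier to compute the probability that all 50 are distinct.
P(all distinct) = 366/366 · 365/366 · ··· · 317/366 ≈ 0.030.
So the probability of at least one match is 1 − 0.030 = 0.970.

0.970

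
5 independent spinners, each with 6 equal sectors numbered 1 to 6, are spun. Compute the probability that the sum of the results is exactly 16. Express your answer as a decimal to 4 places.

There are 6^5 = 7776 equally likely outcomes.
The number of ordered 5-tuples from {1,…,6} summing to 16 is 735.
P(sum = 16) = 735/7776 = 245/2592 ≈ 0.0945.

0.0945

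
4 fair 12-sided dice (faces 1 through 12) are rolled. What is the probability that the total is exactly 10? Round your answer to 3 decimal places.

0.004

There are 12^4 = 20736 equally likely outcomes.
The number of ordered 4-tuples from {1,…,12} summing to 10 is 84.
P(sum = 10) = 84/20736 = 7/1728 ≈ 0.004.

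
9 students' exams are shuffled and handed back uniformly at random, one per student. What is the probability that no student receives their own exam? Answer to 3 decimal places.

This is the derangement probability: permutations of 9 with no fixed point.
D(9) = 9! · (1 − 1/1! + 1/2! − ··· + (−1)^9/9!) = 133496.
P = 133496/362880 = 16687/45360 ≈ 0.368.

0.368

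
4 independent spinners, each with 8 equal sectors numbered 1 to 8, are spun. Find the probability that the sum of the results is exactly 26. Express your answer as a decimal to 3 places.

0.021

There are 8^4 = 4096 equally likely outcomes.
The number of ordered 4-tuples from {1,…,8} summing to 26 is 84.
P(sum = 26) = 84/4096 = 21/1024 ≈ 0.021.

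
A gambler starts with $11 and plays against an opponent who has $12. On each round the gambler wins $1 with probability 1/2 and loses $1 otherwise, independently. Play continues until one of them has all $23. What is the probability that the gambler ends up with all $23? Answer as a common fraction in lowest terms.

With a fair step, P(i) = ½P(i−1) + ½P(i+1) with P(0)=0, P(23)=1 has the linear solution P(i) = i/23.
P(11) = 11/23.

11/23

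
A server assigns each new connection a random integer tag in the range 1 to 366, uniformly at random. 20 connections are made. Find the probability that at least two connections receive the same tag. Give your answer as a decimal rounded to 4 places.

0.4106

It's easier to compute the probability that all 20 are distinct.
P(all distinct) = 366/366 · 365/366 · ··· · 347/366 ≈ 0.5894.
So the probability of at least one match is 1 − 0.5894 = 0.4106.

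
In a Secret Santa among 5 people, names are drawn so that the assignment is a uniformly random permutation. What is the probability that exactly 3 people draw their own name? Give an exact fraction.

Choose which 3 of the 5 are fixed: C(5,3) = 10 ways.
The remaining 2 must have no fixed point: D(2) = 1.
P = 10·1/120 = 1/12.

1/12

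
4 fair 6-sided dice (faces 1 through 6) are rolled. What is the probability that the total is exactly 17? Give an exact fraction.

13/162

There are 6^4 = 1296 equally likely outcomes.
The number of ordered 4-tuples from {1,…,6} summing to 17 is 104.
P(sum = 17) = 104/1296 = 13/162.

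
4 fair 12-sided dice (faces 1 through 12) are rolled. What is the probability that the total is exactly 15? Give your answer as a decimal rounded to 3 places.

There are 12^4 = 20736 equally likely outcomes.
The number of ordered 4-tuples from {1,…,12} summing to 15 is 364.
P(sum = 15) = 364/20736 = 91/5184 ≈ 0.018.

0.018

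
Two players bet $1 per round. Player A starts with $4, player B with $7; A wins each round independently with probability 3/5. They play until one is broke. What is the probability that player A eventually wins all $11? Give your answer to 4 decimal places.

Let r = q/p = (2/5)/(3/5) = 2/3. The recurrence P(i) = p·P(i+1) + q·P(i−1) with P(0)=0, P(11)=1 gives P(i) = (1 − r^i)/(1 − r^11).
P(4) = (1 − (2/3)^4) / (1 − (2/3)^11) = 142155/175099 ≈ 0.8119.

0.8119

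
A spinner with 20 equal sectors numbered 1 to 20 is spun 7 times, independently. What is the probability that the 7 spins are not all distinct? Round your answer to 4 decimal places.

0.6948

P(all 7 different) = 20/20 · 19/20 · ··· · 14/20 ≈ 0.3052.
P(at least two equal) = 1 − 0.3052 = 0.6948.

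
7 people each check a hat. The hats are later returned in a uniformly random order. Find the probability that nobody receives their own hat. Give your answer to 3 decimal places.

This is the derangement probability: permutations of 7 with no fixed point.
D(7) = 7! · (1 − 1/1! + 1/2! − ··· + (−1)^7/7!) = 1854.
P = 1854/5040 = 103/280 ≈ 0.368.

0.368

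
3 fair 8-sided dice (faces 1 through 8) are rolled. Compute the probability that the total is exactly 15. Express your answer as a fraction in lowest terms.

There are 8^3 = 512 equally likely outcomes.
The number of ordered 3-tuples from {1,…,8} summing to 15 is 46.
P(sum = 15) = 46/512 = 23/256.

23/256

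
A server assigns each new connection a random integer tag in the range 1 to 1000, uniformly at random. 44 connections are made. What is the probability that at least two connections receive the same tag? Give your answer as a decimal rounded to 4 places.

0.6171

It's easier to compute the probability that all 44 are distinct.
P(all distinct) = 1000/1000 · 999/1000 · ··· · 957/1000 ≈ 0.3829.
So the probability of at least one match is 1 − 0.3829 = 0.6171.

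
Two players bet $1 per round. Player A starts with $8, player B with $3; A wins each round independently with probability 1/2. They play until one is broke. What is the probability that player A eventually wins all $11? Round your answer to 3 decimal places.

0.727

With a fair step, P(i) = ½P(i−1) + ½P(i+1) with P(0)=0, P(11)=1 has the linear solution P(i) = i/11.
P(8) = 8/11 ≈ 0.727.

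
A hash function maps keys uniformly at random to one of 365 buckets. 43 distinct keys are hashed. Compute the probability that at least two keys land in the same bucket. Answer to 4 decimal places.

It's easier to compute the probability that all 43 are distinct.
P(all distinct) = 365/365 · 364/365 · ··· · 323/365 ≈ 0.0761.
So the probability of at least one match is 1 − 0.0761 = 0.9239.

0.9239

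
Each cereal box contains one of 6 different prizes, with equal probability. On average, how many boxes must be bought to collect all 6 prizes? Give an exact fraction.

After i distinct types are collected, each trial gives a new one with probability (6−i)/6, so the expected wait for the next new type is 6/(6−i).
E = 6/6 + 6/5 + 6/4 + 6/3 + 6/2 + 6/1 = 147/10.

147/10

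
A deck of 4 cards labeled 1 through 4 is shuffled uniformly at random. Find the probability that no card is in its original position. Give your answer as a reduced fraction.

This is the derangement probability: permutations of 4 with no fixed point.
D(4) = 4! · (1 − 1/1! + 1/2! − ··· + (−1)^4/4!) = 9.
P = 9/24 = 3/8.

3/8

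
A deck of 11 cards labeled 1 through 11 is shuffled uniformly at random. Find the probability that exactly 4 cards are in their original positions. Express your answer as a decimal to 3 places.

0.015

Choose which 4 of the 11 are fixed: C(11,4) = 330 ways.
The remaining 7 must have no fixed point: D(7) = 1854.
P = 330·1854/39916800 = 103/6720 ≈ 0.015.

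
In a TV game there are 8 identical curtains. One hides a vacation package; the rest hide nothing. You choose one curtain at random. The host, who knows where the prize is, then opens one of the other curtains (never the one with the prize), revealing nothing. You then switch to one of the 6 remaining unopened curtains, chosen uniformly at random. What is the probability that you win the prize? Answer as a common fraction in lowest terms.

7/48

Your original curtain holds the prize with probability 1/8, so the other 7 collectively hold it with probability 7/8.
The host can always find an empty curtain to open, so this doesn't change that 7/8; it is now spread over the 6 remaining unopened curtains.
P(win by switching) = (7/8) · (1/6) = 7/48.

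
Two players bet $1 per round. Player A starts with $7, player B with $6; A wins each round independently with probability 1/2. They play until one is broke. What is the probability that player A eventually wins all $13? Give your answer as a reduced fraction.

7/13

With a fair step, P(i) = ½P(i−1) + ½P(i+1) with P(0)=0, P(13)=1 has the linear solution P(i) = i/13.
P(7) = 7/13.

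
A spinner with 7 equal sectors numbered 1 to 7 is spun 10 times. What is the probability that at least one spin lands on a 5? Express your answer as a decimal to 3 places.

P(no spin lands on a 5) = (6/7)^10 ≈ 0.214.
P(at least one) = 1 − 0.214 = 0.786.

0.786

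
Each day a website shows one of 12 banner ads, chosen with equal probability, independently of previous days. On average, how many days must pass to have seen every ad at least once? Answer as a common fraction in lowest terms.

After i distinct types are collected, each trial gives a new one with probability (12−i)/12, so the expected wait for the next new type is 12/(12−i).
E = 12/12 + 12/11 + 12/10 + 12/9 + 12/8 + 12/7 + 12/6 + 12/5 + 12/4 + 12/3 + 12/2 + 12/1 = 86021/2310.

86021/2310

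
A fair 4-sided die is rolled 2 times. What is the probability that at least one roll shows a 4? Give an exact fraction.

7/16

P(no roll shows a 4) = (3/4)^2 = 9/16.
P(at least one) = 1 − 9/16 = 7/16.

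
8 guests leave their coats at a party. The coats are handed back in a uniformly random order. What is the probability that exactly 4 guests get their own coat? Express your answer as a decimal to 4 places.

0.0156

Choose which 4 of the 8 are fixed: C(8,4) = 70 ways.
The remaining 4 must have no fixed point: D(4) = 9.
P = 70·9/40320 = 1/64 ≈ 0.0156.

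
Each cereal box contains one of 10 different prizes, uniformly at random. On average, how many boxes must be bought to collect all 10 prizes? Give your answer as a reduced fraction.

7381/252

After i distinct types are collected, each trial gives a new one with probability (10−i)/10, so the expected wait for the next new type is 10/(10−i).
E = 10/10 + 10/9 + 10/8 + 10/7 + 10/6 + 10/5 + 10/4 + 10/3 + 10/2 + 10/1 = 7381/252.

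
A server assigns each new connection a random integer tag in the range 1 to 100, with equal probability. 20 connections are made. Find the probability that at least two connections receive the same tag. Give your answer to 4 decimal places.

It's easier to compute the probability that all 20 are distinct.
P(all distinct) = 100/100 · 99/100 · ··· · 81/100 ≈ 0.1304.
So the probability of at least one match is 1 − 0.1304 = 0.8696.

0.8696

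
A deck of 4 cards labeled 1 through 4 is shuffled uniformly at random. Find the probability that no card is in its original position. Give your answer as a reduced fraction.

This is the derangement probability: permutations of 4 with no fixed point.
D(4) = 4! · (1 − 1/1! + 1/2! − ··· + (−1)^4/4!) = 9.
P = 9/24 = 3/8.

3/8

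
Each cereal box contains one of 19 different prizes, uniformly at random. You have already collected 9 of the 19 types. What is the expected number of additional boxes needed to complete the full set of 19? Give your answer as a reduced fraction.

140239/2520

Starting from 9 distinct types, each trial gives a new one with probability (19−i)/19 when i types are held, so the wait for the next new type is 19/(19−i).
E = 19/10 + 19/9 + 19/8 + 19/7 + 19/6 + 19/5 + 19/4 + 19/3 + 19/2 + 19/1 = 140239/2520.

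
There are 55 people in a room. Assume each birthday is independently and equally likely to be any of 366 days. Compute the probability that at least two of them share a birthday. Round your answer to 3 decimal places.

0.986

It's easier to compute the probability that all 55 are distinct.
P(all distinct) = 366/366 · 365/366 · ··· · 312/366 ≈ 0.014.
So the probability of at least one match is 1 − 0.014 = 0.986.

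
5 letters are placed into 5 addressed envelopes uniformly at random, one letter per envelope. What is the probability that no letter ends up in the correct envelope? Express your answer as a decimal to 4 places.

This is the derangement probability: permutations of 5 with no fixed point.
D(5) = 5! · (1 − 1/1! + 1/2! − ··· + (−1)^5/5!) = 44.
P = 44/120 = 11/30 ≈ 0.3667.

0.3667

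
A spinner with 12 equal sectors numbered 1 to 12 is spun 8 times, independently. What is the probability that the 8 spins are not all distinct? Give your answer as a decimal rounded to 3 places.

0.954

P(all 8 different) = 12/12 · 11/12 · ··· · 5/12 ≈ 0.046.
P(at least two equal) = 1 − 0.046 = 0.954.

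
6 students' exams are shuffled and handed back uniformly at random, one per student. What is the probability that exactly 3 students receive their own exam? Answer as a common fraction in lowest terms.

1/18

Choose which 3 of the 6 are fixed: C(6,3) = 20 ways.
The remaining 3 must have no fixed point: D(3) = 2.
P = 20·2/720 = 1/18.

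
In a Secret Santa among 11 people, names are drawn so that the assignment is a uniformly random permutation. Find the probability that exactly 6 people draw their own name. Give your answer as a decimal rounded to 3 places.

Choose which 6 of the 11 are fixed: C(11,6) = 462 ways.
The remaining 5 must have no fixed point: D(5) = 44.
P = 462·44/39916800 = 11/21600 ≈ 0.001.

0.001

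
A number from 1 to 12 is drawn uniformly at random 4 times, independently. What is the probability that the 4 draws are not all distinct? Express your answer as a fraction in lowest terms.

41/96

P(all 4 different) = 12/12 · 11/12 · ··· · 9/12 = 55/96.
P(at least two equal) = 1 − 55/96 = 41/96.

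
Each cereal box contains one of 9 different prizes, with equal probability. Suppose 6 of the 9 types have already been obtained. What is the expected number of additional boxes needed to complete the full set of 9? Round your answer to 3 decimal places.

16.500

Starting from 6 distinct types, each trial gives a new one with probability (9−i)/9 when i types are held, so the wait for the next new type is 9/(9−i).
E = 9/3 + 9/2 + 9/1 = 33/2 ≈ 16.500.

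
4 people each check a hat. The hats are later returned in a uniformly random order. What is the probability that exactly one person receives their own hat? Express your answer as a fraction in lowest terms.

Choose which one is fixed: C(4,1) = 4 ways.
The remaining 3 must have no fixed point: D(3) = 2.
P = 4·2/24 = 1/3.

1/3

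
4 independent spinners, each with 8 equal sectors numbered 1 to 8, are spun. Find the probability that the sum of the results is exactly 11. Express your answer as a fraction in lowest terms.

15/512

There are 8^4 = 4096 equally likely outcomes.
The number of ordered 4-tuples from {1,…,8} summing to 11 is 120.
P(sum = 11) = 120/4096 = 15/512.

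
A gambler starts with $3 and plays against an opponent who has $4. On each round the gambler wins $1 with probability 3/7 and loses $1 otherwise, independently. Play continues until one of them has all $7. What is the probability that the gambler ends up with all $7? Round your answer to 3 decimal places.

0.211

Let r = q/p = (4/7)/(3/7) = 4/3. The recurrence P(i) = p·P(i+1) + q·P(i−1) with P(0)=0, P(7)=1 gives P(i) = (1 − r^i)/(1 − r^7).
P(3) = (1 − (4/3)^3) / (1 − (4/3)^7) = 2997/14197 ≈ 0.211.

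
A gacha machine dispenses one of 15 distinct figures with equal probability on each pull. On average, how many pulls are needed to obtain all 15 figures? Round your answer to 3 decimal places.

After i distinct types are collected, each trial gives a new one with probability (15−i)/15, so the expected wait for the next new type is 15/(15−i).
E = 15/15 + 15/14 + 15/13 + 15/12 + 15/11 + 15/10 + 15/9 + 15/8 + 15/7 + 15/6 + 15/5 + 15/4 + 15/3 + 15/2 + 15/1 = 1195757/24024 ≈ 49.773.

49.773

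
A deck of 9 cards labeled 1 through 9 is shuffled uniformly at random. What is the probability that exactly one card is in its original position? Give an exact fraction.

Choose which one is fixed: C(9,1) = 9 ways.
The remaining 8 must have no fixed point: D(8) = 14833.
P = 9·14833/362880 = 2119/5760.

2119/5760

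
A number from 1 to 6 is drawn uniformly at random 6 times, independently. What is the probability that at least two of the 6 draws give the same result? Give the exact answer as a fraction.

P(all 6 different) = 6/6 · 5/6 · ··· · 1/6 = 5/324.
P(at least two equal) = 1 − 5/324 = 319/324.

319/324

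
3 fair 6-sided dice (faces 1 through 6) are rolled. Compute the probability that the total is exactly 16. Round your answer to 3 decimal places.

0.028

There are 6^3 = 216 equally likely outcomes.
The number of ordered 3-tuples from {1,…,6} summing to 16 is 6.
P(sum = 16) = 6/216 = 1/36 ≈ 0.028.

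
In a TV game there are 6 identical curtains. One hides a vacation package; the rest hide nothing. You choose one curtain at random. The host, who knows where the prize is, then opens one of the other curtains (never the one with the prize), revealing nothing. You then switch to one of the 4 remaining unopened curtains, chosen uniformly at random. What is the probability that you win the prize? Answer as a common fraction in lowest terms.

Your original curtain holds the prize with probability 1/6, so the other 5 collectively hold it with probability 5/6.
The host can always find an empty curtain to open, so this doesn't change that 5/6; it is now spread over the 4 remaining unopened curtains.
P(win by switching) = (5/6) · (1/4) = 5/24.

5/24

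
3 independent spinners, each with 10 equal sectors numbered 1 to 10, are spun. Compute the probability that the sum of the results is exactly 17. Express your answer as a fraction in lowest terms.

There are 10^3 = 1000 equally likely outcomes.
The number of ordered 3-tuples from {1,…,10} summing to 17 is 75.
P(sum = 17) = 75/1000 = 3/40.

3/40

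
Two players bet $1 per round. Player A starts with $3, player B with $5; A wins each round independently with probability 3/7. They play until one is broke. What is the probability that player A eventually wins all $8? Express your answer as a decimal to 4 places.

Let r = q/p = (4/7)/(3/7) = 4/3. The recurrence P(i) = p·P(i+1) + q·P(i−1) with P(0)=0, P(8)=1 gives P(i) = (1 − r^i)/(1 − r^8).
P(3) = (1 − (4/3)^3) / (1 − (4/3)^8) = 8991/58975 ≈ 0.1525.

0.1525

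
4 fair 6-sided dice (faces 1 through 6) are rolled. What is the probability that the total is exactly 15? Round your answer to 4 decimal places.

0.1080

There are 6^4 = 1296 equally likely outcomes.
The number of ordered 4-tuples from {1,…,6} summing to 15 is 140.
P(sum = 15) = 140/1296 = 35/324 ≈ 0.1080.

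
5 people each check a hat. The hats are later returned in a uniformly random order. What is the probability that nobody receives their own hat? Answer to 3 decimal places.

0.367

This is the derangement probability: permutations of 5 with no fixed point.
D(5) = 5! · (1 − 1/1! + 1/2! − ··· + (−1)^5/5!) = 44.
P = 44/120 = 11/30 ≈ 0.367.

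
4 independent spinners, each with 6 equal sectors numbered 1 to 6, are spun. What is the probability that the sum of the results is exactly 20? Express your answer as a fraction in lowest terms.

35/1296

There are 6^4 = 1296 equally likely outcomes.
The number of ordered 4-tuples from {1,…,6} summing to 20 is 35.
P(sum = 20) = 35/1296.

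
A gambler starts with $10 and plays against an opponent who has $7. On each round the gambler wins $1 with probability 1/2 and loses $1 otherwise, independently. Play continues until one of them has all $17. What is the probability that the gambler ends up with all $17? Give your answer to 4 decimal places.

0.5882

With a fair step, P(i) = ½P(i−1) + ½P(i+1) with P(0)=0, P(17)=1 has the linear solution P(i) = i/17.
P(10) = 10/17 ≈ 0.5882.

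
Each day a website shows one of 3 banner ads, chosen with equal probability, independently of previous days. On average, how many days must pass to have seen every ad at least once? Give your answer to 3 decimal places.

After i distinct types are collected, each trial gives a new one with probability (3−i)/3, so the expected wait for the next new type is 3/(3−i).
E = 3/3 + 3/2 + 3/1 = 11/2 ≈ 5.500.

5.500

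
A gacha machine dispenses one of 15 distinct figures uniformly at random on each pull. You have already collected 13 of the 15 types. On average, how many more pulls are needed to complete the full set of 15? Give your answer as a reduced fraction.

Starting from 13 distinct types, each trial gives a new one with probability (15−i)/15 when i types are held, so the wait for the next new type is 15/(15−i).
E = 15/2 + 15/1 = 45/2.

45/2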